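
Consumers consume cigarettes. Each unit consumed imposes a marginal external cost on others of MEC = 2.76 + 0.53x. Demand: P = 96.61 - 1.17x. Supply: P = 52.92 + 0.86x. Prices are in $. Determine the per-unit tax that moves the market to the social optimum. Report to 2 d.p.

tax = $11.23 per unit

Social marginal benefit = demand − MEC = 93.85 - 1.70x.
Set SMB = MC: 93.85 - 1.70x = 52.92 + 0.86x → x* = 15.9883.
The Pigouvian tax equals MEC at x*: 2.76 + 0.53×15.9883 = 11.2338.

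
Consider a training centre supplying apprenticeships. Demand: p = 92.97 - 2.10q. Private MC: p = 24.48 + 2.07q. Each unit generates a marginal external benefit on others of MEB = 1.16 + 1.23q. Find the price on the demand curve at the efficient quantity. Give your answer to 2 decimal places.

P = 43.22

Social marginal cost = private MC − MEB = 23.32 + 0.84q.
Set SMC = demand: 23.32 + 0.84q = 92.97 - 2.10q → q* = 23.6905.
Consumer price on the demand curve at q*: 92.97 − 2.10×23.6905 = 43.2200.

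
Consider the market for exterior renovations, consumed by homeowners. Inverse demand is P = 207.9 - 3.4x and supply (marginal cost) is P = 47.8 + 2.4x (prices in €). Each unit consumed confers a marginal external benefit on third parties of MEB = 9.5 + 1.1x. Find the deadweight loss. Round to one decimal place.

Market equilibrium (private): 47.8 + 2.4x = 207.9 - 3.4x → x_m = 27.6034.
Social marginal benefit = demand + MEB = 217.4 - 2.3x.
Set SMB = MC: 217.4 - 2.3x = 47.8 + 2.4x → x* = 36.0851.
Between x* and x_m the wedge SMB − MC runs linearly from 0 to MEB(x_m), so the loss is a triangle.
DWL = ½ × 8.4817 × 39.8638 = 169.0564.

DWL = €169.1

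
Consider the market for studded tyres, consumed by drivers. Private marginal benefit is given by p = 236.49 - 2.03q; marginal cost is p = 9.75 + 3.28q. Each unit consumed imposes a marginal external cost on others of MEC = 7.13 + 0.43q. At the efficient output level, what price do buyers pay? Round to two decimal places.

P = 158.82

Social marginal benefit = demand − MEC = 229.36 - 2.46q.
Set SMB = MC: 229.36 - 2.46q = 9.75 + 3.28q → q* = 38.2596.
Consumer price on the demand curve at q*: 236.49 − 2.03×38.2596 = 158.8230.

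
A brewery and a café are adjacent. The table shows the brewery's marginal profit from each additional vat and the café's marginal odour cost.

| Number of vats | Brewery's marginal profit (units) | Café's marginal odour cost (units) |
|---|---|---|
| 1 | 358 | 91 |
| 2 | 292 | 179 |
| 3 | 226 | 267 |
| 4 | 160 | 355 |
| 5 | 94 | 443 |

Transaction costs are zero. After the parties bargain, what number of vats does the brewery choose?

Bargaining reaches the level where marginal profit last exceeds marginal odour cost.
That holds through level 2 (292 ≥ 179) but not at 3 (226 < 267).

2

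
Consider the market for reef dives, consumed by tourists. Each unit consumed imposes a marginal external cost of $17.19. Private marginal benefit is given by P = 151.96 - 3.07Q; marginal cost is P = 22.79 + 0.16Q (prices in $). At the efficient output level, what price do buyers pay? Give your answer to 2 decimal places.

P = $45.53

Social marginal benefit = demand − MEC = 134.77 - 3.07Q.
Set SMB = MC: 134.77 - 3.07Q = 22.79 + 0.16Q → Q* = 34.6687.
Consumer price on the demand curve at Q*: 151.96 − 3.07×34.6687 = 45.5271.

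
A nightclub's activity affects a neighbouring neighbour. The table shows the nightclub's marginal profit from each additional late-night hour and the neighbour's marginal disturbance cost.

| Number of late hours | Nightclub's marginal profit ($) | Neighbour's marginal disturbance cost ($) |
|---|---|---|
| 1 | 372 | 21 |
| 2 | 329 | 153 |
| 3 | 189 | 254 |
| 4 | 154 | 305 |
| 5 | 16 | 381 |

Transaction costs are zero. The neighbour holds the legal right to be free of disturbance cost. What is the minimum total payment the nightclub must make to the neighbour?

Efficient level: marginal profit ≥ marginal disturbance cost through level 2, so k* = 2.
With the neighbour holding the right, the nightclub must at least compensate total damage at k*: 21 + 153 = 174.

$174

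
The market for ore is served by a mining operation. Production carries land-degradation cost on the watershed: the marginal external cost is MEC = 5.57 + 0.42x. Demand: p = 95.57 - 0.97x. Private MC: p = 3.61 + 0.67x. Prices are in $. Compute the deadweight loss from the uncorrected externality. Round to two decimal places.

Market equilibrium (private): 3.61 + 0.67x = 95.57 - 0.97x → x_m = 56.0732.
Social marginal cost = private MC + MEC = 9.18 + 1.09x.
Set SMC = demand: 9.18 + 1.09x = 95.57 - 0.97x → x* = 41.9369.
Between x* and x_m the wedge SMC − demand runs linearly from 0 to MEC(x_m), so the loss is a triangle.
DWL = ½ × 14.1363 × 29.1207 = 205.8295.

DWL = $205.83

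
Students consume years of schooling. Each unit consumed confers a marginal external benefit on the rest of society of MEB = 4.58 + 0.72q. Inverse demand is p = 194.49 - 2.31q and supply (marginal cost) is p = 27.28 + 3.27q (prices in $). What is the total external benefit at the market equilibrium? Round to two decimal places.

$460.51

Market equilibrium (private): 27.28 + 3.27q = 194.49 - 2.31q → q_m = 29.9659.
Total external benefit = ∫₀^{q_m} (4.58 + 0.72q) dq = 4.58×29.9659 + ½×0.72×29.9659² = 460.5077.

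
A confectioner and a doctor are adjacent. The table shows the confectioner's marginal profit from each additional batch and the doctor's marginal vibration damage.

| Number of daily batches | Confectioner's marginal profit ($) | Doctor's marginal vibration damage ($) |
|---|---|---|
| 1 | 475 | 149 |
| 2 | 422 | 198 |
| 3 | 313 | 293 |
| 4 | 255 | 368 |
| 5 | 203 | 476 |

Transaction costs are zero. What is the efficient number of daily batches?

3

Bargaining reaches the level where marginal profit last exceeds marginal vibration damage.
That holds through level 3 (313 ≥ 293) but not at 4 (255 < 368).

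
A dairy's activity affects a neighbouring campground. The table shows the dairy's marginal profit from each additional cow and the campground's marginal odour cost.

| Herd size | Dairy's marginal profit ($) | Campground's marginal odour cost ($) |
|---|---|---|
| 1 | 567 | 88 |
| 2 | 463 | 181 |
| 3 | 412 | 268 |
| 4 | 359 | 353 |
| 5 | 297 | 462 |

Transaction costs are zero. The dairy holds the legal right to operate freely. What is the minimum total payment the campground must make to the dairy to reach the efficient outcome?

Left alone the dairy would choose level 5 (marginal profit stays positive).
Efficient level: k* = 4 (marginal profit ≥ marginal odour cost through 4).
The campground must at least cover the dairy's forgone profit from cutting 5→4: 297 = 297.

$297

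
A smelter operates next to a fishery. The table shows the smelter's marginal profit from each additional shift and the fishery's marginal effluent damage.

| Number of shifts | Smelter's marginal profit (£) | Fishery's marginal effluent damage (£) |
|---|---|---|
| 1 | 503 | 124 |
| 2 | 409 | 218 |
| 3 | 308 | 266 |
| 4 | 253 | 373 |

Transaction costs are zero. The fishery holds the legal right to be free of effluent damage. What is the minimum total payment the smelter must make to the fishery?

£608

Efficient level: marginal profit ≥ marginal effluent damage through level 3, so k* = 3.
With the fishery holding the right, the smelter must at least compensate total damage at k*: 124 + 218 + 266 = 608.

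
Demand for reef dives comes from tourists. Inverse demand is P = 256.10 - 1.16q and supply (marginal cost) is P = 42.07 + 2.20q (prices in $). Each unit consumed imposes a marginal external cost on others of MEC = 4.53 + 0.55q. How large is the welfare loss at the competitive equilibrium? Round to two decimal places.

Market equilibrium (private): 42.07 + 2.20q = 256.10 - 1.16q → q_m = 63.6994.
Social marginal benefit = demand − MEC = 251.57 - 1.71q.
Set SMB = MC: 251.57 - 1.71q = 42.07 + 2.20q → q* = 53.5806.
The welfare-loss triangle has base |q_m − q*| and height MEC(q_m) (the vertical gap between SMB and MC is zero at q* and MEC at q_m).
DWL = ½ × 10.1188 × 39.5647 = 200.1736.

DWL = $200.17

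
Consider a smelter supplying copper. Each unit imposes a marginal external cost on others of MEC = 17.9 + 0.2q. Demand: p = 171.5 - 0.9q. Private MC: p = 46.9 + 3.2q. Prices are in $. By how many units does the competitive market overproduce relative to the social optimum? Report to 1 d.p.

Market equilibrium (private): 46.9 + 3.2q = 171.5 - 0.9q → q_m = 30.3902.
Social marginal cost = private MC + MEC = 64.8 + 3.4q.
Set SMC = demand: 64.8 + 3.4q = 171.5 - 0.9q → q* = 24.8140.
Gap = |30.3902 − 24.8140| = 5.5762.

5.6 units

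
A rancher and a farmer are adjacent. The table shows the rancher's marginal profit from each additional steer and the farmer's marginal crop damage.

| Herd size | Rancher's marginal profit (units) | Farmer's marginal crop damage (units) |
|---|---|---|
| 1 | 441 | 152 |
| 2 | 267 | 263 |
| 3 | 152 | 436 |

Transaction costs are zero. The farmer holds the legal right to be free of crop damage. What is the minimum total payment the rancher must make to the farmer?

Efficient level: marginal profit ≥ marginal crop damage through level 2, so k* = 2.
With the farmer holding the right, the rancher must at least compensate total damage at k*: 152 + 263 = 415.

415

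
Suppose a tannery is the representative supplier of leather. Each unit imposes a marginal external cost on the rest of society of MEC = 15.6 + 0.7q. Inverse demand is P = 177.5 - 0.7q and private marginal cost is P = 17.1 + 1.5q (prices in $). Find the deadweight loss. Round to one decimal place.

Market equilibrium (private): 17.1 + 1.5q = 177.5 - 0.7q → q_m = 72.9091.
Social marginal cost = private MC + MEC = 32.7 + 2.2q.
Set SMC = demand: 32.7 + 2.2q = 177.5 - 0.7q → q* = 49.9310.
Height of the DWL triangle at q_m is SMC(q_m) − demand(q_m) = MEC(q_m) = 66.6364.
DWL = ½ × 22.9781 × 66.6364 = 765.5889.

DWL = $765.6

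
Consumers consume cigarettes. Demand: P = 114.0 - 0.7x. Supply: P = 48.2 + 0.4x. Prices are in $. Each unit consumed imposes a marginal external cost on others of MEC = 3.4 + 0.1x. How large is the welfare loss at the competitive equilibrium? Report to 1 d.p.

DWL = $36.7

Market equilibrium (private): 48.2 + 0.4x = 114.0 - 0.7x → x_m = 59.8182.
Social marginal benefit = demand − MEC = 110.6 - 0.8x.
Set SMB = MC: 110.6 - 0.8x = 48.2 + 0.4x → x* = 52.0000.
Between x* and x_m the wedge MC − SMB runs linearly from 0 to MEC(x_m), so the loss is a triangle.
DWL = ½ × 7.8182 × 9.3818 = 36.6744.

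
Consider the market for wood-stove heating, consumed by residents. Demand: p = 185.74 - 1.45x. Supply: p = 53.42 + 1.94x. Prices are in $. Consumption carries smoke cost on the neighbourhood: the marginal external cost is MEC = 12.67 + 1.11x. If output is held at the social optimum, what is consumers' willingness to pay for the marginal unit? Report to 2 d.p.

P = $147.19

Social marginal benefit = demand − MEC = 173.07 - 2.56x.
Set SMB = MC: 173.07 - 2.56x = 53.42 + 1.94x → x* = 26.5889.
Consumer price on the demand curve at x*: 185.74 − 1.45×26.5889 = 147.1861.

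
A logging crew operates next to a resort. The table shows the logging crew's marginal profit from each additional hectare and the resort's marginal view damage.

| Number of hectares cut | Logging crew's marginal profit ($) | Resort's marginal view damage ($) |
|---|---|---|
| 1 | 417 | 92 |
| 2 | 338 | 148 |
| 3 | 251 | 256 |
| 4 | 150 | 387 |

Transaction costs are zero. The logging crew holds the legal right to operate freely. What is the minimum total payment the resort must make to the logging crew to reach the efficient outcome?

Left alone the logging crew would choose level 4 (marginal profit stays positive).
Efficient level: k* = 2 (marginal profit ≥ marginal view damage through 2).
The resort must at least cover the logging crew's forgone profit from cutting 4→2: 251 + 150 = 401.

$401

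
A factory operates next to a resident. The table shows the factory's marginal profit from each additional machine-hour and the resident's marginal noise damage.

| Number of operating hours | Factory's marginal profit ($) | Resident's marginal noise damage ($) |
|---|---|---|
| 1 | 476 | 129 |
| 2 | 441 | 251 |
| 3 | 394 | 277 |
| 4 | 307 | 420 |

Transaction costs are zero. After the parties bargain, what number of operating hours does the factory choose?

3

Bargaining reaches the level where marginal profit last exceeds marginal noise damage.
That holds through level 3 (394 ≥ 277) but not at 4 (307 < 420).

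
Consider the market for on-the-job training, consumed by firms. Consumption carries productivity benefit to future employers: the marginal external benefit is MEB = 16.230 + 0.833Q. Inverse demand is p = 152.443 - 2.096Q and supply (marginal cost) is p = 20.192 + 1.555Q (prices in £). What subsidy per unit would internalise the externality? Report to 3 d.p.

Social marginal benefit = demand + MEB = 168.673 - 1.263Q.
Set SMB = MC: 168.673 - 1.263Q = 20.192 + 1.555Q → Q* = 52.6902.
The Pigouvian subsidy equals MEB at Q*: 16.230 + 0.833×52.6902 = 60.1209.

subsidy = £60.121 per unit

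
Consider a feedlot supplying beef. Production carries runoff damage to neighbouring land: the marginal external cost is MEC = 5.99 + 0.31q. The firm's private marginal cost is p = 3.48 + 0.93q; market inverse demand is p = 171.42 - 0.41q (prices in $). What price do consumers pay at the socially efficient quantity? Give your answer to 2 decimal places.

P = $131.18

Social marginal cost = private MC + MEC = 9.47 + 1.24q.
Set SMC = demand: 9.47 + 1.24q = 171.42 - 0.41q → q* = 98.1515.
Consumer price on the demand curve at q*: 171.42 − 0.41×98.1515 = 131.1779.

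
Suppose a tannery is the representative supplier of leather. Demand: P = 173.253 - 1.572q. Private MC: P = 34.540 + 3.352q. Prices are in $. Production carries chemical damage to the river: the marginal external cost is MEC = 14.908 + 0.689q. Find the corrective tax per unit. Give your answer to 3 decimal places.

tax = $30.105 per unit

Social marginal cost = private MC + MEC = 49.448 + 4.041q.
Set SMC = demand: 49.448 + 4.041q = 173.253 - 1.572q → q* = 22.0568.
The Pigouvian tax equals MEC at q*: 14.908 + 0.689×22.0568 = 30.1051.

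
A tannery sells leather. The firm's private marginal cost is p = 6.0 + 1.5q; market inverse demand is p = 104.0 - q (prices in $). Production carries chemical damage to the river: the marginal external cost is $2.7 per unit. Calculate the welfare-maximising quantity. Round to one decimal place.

q* = 38.1

Social marginal cost = private MC + MEC = 8.7 + 1.5q.
Set SMC = demand: 8.7 + 1.5q = 104.0 - q → q* = 38.1200.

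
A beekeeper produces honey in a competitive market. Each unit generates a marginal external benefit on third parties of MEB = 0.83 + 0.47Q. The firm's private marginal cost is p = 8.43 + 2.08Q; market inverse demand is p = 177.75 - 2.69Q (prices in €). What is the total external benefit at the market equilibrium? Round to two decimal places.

Market equilibrium (private): 8.43 + 2.08Q = 177.75 - 2.69Q → Q_m = 35.4969.
Total external benefit = ∫₀^{Q_m} (0.83 + 0.47Q) dQ = 0.83×35.4969 + ½×0.47×35.4969² = 325.5695.

€325.57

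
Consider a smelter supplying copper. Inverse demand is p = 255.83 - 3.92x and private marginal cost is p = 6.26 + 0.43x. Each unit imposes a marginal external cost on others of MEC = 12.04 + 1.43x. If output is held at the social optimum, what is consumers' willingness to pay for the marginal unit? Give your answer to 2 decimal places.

Social marginal cost = private MC + MEC = 18.30 + 1.86x.
Set SMC = demand: 18.30 + 1.86x = 255.83 - 3.92x → x* = 41.0952.
Consumer price on the demand curve at x*: 255.83 − 3.92×41.0952 = 94.7368.

P = 94.74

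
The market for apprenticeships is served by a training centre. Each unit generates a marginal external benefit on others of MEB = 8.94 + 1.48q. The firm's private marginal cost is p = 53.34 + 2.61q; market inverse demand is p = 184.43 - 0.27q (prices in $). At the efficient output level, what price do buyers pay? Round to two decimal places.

Social marginal cost = private MC − MEB = 44.40 + 1.13q.
Set SMC = demand: 44.40 + 1.13q = 184.43 - 0.27q → q* = 100.0214.
Consumer price on the demand curve at q*: 184.43 − 0.27×100.0214 = 157.4242.

P = $157.42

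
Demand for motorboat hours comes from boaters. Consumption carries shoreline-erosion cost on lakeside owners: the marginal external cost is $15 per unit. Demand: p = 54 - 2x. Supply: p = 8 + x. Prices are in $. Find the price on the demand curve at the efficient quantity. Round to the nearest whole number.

Social marginal benefit = demand − MEC = 39 - 2x.
Set SMB = MC: 39 - 2x = 8 + x → x* = 10.3333.
Consumer price on the demand curve at x*: 54 − 2×10.3333 = 33.3334.

P = $33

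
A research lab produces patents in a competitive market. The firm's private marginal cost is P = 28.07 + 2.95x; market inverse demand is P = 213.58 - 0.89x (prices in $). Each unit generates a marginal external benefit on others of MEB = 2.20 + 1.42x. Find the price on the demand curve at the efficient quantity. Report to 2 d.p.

P = $144.55

Social marginal cost = private MC − MEB = 25.87 + 1.53x.
Set SMC = demand: 25.87 + 1.53x = 213.58 - 0.89x → x* = 77.5661.
Consumer price on the demand curve at x*: 213.58 − 0.89×77.5661 = 144.5462.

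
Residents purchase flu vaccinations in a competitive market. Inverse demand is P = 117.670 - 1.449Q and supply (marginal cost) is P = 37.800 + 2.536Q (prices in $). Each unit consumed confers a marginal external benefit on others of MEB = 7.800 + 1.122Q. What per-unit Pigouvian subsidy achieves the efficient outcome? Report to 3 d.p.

Social marginal benefit = demand + MEB = 125.470 - 0.327Q.
Set SMB = MC: 125.470 - 0.327Q = 37.800 + 2.536Q → Q* = 30.6217.
The Pigouvian subsidy equals MEB at Q*: 7.800 + 1.122×30.6217 = 42.1575.

subsidy = $42.158 per unit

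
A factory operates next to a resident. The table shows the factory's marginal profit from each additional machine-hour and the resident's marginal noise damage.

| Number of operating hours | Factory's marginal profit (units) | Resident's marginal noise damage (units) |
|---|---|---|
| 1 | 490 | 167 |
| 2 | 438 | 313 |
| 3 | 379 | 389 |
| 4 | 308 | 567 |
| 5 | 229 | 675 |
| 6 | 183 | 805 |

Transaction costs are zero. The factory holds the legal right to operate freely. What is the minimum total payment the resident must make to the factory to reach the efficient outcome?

Left alone the factory would choose level 6 (marginal profit stays positive).
Efficient level: k* = 2 (marginal profit ≥ marginal noise damage through 2).
The resident must at least cover the factory's forgone profit from cutting 6→2: 379 + 308 + 229 + 183 = 1099.

1099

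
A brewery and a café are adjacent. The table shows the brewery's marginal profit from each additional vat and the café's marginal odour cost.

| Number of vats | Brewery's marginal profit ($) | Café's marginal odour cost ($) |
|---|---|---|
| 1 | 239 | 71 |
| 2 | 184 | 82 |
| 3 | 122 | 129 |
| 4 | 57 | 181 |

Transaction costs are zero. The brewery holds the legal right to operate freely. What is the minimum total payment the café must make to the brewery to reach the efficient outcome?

$179

Left alone the brewery would choose level 4 (marginal profit stays positive).
Efficient level: k* = 2 (marginal profit ≥ marginal odour cost through 2).
The café must at least cover the brewery's forgone profit from cutting 4→2: 122 + 57 = 179.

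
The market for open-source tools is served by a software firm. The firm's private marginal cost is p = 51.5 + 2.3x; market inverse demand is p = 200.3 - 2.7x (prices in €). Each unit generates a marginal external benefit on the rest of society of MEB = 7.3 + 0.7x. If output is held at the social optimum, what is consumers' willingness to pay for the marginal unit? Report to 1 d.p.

Social marginal cost = private MC − MEB = 44.2 + 1.6x.
Set SMC = demand: 44.2 + 1.6x = 200.3 - 2.7x → x* = 36.3023.
Consumer price on the demand curve at x*: 200.3 − 2.7×36.3023 = 102.2838.

P = €102.3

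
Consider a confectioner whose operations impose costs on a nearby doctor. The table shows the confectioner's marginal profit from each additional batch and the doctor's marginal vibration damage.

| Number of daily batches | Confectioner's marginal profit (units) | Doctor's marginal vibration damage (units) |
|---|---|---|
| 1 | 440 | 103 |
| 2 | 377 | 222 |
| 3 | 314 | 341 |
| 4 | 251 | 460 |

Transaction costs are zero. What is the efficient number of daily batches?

2

Bargaining reaches the level where marginal profit last exceeds marginal vibration damage.
That holds through level 2 (377 ≥ 222) but not at 3 (314 < 341).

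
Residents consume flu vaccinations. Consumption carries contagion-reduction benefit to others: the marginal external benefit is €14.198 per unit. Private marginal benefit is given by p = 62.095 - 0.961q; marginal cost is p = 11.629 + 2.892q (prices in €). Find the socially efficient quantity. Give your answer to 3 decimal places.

q* = 16.783

Social marginal benefit = demand + MEB = 76.293 - 0.961q.
Set SMB = MC: 76.293 - 0.961q = 11.629 + 2.892q → q* = 16.7828.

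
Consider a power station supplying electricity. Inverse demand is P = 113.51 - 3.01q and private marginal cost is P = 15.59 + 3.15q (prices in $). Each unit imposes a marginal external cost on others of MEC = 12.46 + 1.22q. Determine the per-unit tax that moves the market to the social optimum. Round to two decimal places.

tax = $26.59 per unit

Social marginal cost = private MC + MEC = 28.05 + 4.37q.
Set SMC = demand: 28.05 + 4.37q = 113.51 - 3.01q → q* = 11.5799.
The Pigouvian tax equals MEC at q*: 12.46 + 1.22×11.5799 = 26.5875.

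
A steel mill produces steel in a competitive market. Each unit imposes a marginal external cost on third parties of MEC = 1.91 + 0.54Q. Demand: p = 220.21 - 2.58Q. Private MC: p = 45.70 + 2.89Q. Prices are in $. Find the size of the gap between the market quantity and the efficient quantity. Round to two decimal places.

3.18 units

Market equilibrium (private): 45.70 + 2.89Q = 220.21 - 2.58Q → Q_m = 31.9031.
Social marginal cost = private MC + MEC = 47.61 + 3.43Q.
Set SMC = demand: 47.61 + 3.43Q = 220.21 - 2.58Q → Q* = 28.7188.
Gap = |31.9031 − 28.7188| = 3.1843.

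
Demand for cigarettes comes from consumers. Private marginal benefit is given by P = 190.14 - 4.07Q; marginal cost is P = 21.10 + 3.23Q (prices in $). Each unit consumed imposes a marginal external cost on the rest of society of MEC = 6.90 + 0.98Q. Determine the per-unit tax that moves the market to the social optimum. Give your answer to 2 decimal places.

tax = $26.09 per unit

Social marginal benefit = demand − MEC = 183.24 - 5.05Q.
Set SMB = MC: 183.24 - 5.05Q = 21.10 + 3.23Q → Q* = 19.5821.
The Pigouvian tax equals MEC at Q*: 6.90 + 0.98×19.5821 = 26.0905.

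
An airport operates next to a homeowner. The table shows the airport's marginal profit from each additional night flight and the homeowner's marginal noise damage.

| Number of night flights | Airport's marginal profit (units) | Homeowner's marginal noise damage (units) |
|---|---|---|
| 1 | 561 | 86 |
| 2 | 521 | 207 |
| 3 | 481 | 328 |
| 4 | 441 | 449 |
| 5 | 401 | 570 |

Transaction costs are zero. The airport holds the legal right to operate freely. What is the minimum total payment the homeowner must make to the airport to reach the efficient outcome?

Left alone the airport would choose level 5 (marginal profit stays positive).
Efficient level: k* = 3 (marginal profit ≥ marginal noise damage through 3).
The homeowner must at least cover the airport's forgone profit from cutting 5→3: 441 + 401 = 842.

842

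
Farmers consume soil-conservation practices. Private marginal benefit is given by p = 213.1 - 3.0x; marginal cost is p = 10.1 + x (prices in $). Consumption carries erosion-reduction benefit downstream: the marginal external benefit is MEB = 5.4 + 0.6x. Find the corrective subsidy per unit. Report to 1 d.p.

subsidy = $42.2 per unit

Social marginal benefit = demand + MEB = 218.5 - 2.4x.
Set SMB = MC: 218.5 - 2.4x = 10.1 + x → x* = 61.2941.
The Pigouvian subsidy equals MEB at x*: 5.4 + 0.6×61.2941 = 42.1765.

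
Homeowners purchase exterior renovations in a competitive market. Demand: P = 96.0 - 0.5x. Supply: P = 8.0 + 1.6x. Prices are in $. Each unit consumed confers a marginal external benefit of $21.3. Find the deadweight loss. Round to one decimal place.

Market equilibrium (private): 8.0 + 1.6x = 96.0 - 0.5x → x_m = 41.9048.
Social marginal benefit = demand + MEB = 117.3 - 0.5x.
Set SMB = MC: 117.3 - 0.5x = 8.0 + 1.6x → x* = 52.0476.
The loss is the area between SMB and MC from x* to x_m; with linear curves that's a triangle of height MEB(x_m).
DWL = ½ × 10.1428 × 21.3000 = 108.0208.

DWL = $108.0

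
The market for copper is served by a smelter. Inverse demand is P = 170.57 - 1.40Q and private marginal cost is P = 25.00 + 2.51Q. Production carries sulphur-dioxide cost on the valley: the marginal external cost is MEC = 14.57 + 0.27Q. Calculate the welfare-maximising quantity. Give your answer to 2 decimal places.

Q* = 31.34

Social marginal cost = private MC + MEC = 39.57 + 2.78Q.
Set SMC = demand: 39.57 + 2.78Q = 170.57 - 1.40Q → Q* = 31.3397.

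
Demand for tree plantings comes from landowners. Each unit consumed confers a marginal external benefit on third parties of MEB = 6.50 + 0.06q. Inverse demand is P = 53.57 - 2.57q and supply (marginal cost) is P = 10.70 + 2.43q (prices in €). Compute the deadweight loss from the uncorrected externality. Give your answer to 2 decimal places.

Market equilibrium (private): 10.70 + 2.43q = 53.57 - 2.57q → q_m = 8.5740.
Social marginal benefit = demand + MEB = 60.07 - 2.51q.
Set SMB = MC: 60.07 - 2.51q = 10.70 + 2.43q → q* = 9.9939.
The welfare-loss triangle has base |q_m − q*| and height MEB(q_m) (the vertical gap between SMB and MC is zero at q* and MEB at q_m).
DWL = ½ × 1.4199 × 7.0144 = 4.9799.

DWL = €4.98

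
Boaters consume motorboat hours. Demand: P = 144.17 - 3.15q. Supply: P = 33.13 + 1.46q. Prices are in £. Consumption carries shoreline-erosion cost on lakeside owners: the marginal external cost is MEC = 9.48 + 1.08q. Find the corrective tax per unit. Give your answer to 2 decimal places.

Social marginal benefit = demand − MEC = 134.69 - 4.23q.
Set SMB = MC: 134.69 - 4.23q = 33.13 + 1.46q → q* = 17.8489.
The Pigouvian tax equals MEC at q*: 9.48 + 1.08×17.8489 = 28.7568.

tax = £28.76 per unit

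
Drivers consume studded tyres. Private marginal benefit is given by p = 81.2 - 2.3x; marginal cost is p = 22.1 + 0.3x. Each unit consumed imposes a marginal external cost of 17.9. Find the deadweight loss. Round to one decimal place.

Market equilibrium (private): 22.1 + 0.3x = 81.2 - 2.3x → x_m = 22.7308.
Social marginal benefit = demand − MEC = 63.3 - 2.3x.
Set SMB = MC: 63.3 - 2.3x = 22.1 + 0.3x → x* = 15.8462.
Between x* and x_m the wedge MC − SMB runs linearly from 0 to MEC(x_m), so the loss is a triangle.
DWL = ½ × 6.8846 × 17.9000 = 61.6172.

DWL = 61.6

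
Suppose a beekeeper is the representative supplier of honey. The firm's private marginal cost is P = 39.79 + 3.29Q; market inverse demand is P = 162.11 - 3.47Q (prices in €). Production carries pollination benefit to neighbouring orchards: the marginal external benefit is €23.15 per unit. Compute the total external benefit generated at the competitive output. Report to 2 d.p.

€418.89

Market equilibrium (private): 39.79 + 3.29Q = 162.11 - 3.47Q → Q_m = 18.0947.
Total external benefit = MEB × Q_m = 23.15 × 18.0947 = 418.8923.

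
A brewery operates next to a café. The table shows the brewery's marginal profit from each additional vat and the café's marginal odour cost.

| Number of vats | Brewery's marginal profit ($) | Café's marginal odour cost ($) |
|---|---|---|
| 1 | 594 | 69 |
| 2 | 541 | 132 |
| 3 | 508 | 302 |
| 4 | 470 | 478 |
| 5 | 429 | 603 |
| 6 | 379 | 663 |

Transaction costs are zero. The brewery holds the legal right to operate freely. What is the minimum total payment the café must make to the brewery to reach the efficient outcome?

$1278

Left alone the brewery would choose level 6 (marginal profit stays positive).
Efficient level: k* = 3 (marginal profit ≥ marginal odour cost through 3).
The café must at least cover the brewery's forgone profit from cutting 6→3: 470 + 429 + 379 = 1278.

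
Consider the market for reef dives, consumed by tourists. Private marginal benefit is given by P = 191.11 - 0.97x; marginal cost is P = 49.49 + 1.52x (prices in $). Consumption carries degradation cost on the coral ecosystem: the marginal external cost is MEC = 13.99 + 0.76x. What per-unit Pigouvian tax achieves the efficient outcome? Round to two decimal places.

tax = $43.84 per unit

Social marginal benefit = demand − MEC = 177.12 - 1.73x.
Set SMB = MC: 177.12 - 1.73x = 49.49 + 1.52x → x* = 39.2708.
The Pigouvian tax equals MEC at x*: 13.99 + 0.76×39.2708 = 43.8358.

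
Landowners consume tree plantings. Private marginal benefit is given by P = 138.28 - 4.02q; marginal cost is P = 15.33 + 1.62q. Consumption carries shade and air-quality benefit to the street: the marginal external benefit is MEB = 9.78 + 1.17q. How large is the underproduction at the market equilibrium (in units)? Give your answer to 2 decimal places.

7.89 units

Market equilibrium (private): 15.33 + 1.62q = 138.28 - 4.02q → q_m = 21.7996.
Social marginal benefit = demand + MEB = 148.06 - 2.85q.
Set SMB = MC: 148.06 - 2.85q = 15.33 + 1.62q → q* = 29.6935.
Gap = |21.7996 − 29.6935| = 7.8939.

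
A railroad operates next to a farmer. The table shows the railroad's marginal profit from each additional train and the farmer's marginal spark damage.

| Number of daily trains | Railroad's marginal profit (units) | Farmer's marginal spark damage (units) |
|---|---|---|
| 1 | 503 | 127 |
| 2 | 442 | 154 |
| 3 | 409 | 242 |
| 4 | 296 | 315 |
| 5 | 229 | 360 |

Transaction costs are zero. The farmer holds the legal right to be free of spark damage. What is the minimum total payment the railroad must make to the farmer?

523

Efficient level: marginal profit ≥ marginal spark damage through level 3, so k* = 3.
With the farmer holding the right, the railroad must at least compensate total damage at k*: 127 + 154 + 242 = 523.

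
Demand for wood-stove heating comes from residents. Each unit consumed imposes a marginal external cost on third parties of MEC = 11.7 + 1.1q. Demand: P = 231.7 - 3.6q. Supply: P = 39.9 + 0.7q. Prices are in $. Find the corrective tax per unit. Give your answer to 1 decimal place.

Social marginal benefit = demand − MEC = 220.0 - 4.7q.
Set SMB = MC: 220.0 - 4.7q = 39.9 + 0.7q → q* = 33.3519.
The Pigouvian tax equals MEC at q*: 11.7 + 1.1×33.3519 = 48.3871.

tax = $48.4 per unit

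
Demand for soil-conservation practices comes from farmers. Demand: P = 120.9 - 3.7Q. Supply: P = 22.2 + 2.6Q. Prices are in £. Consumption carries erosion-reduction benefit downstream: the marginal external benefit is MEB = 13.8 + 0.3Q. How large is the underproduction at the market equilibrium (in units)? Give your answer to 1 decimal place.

3.1 units

Market equilibrium (private): 22.2 + 2.6Q = 120.9 - 3.7Q → Q_m = 15.6667.
Social marginal benefit = demand + MEB = 134.7 - 3.4Q.
Set SMB = MC: 134.7 - 3.4Q = 22.2 + 2.6Q → Q* = 18.7500.
Gap = |15.6667 − 18.7500| = 3.0833.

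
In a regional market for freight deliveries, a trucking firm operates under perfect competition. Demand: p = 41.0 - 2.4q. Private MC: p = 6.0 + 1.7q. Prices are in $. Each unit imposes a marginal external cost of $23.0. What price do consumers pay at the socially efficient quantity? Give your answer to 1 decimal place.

Social marginal cost = private MC + MEC = 29.0 + 1.7q.
Set SMC = demand: 29.0 + 1.7q = 41.0 - 2.4q → q* = 2.9268.
Consumer price on the demand curve at q*: 41.0 − 2.4×2.9268 = 33.9757.

P = $34.0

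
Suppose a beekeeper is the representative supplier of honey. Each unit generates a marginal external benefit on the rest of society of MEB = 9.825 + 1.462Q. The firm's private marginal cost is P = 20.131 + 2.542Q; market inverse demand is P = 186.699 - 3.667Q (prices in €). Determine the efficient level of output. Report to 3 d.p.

Q* = 37.159

Social marginal cost = private MC − MEB = 10.306 + 1.080Q.
Set SMC = demand: 10.306 + 1.080Q = 186.699 - 3.667Q → Q* = 37.1588.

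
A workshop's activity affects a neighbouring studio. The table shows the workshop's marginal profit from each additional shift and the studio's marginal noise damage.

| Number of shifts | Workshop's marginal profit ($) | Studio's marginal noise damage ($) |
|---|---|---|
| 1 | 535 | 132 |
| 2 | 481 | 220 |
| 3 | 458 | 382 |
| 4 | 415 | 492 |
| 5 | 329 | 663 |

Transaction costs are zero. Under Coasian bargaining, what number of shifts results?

3

Bargaining reaches the level where marginal profit last exceeds marginal noise damage.
That holds through level 3 (458 ≥ 382) but not at 4 (415 < 492).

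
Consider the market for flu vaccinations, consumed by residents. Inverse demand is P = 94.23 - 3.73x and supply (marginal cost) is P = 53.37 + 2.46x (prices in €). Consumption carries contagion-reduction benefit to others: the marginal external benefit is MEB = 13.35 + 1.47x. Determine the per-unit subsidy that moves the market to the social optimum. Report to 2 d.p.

Social marginal benefit = demand + MEB = 107.58 - 2.26x.
Set SMB = MC: 107.58 - 2.26x = 53.37 + 2.46x → x* = 11.4852.
The Pigouvian subsidy equals MEB at x*: 13.35 + 1.47×11.4852 = 30.2332.

subsidy = €30.23 per unit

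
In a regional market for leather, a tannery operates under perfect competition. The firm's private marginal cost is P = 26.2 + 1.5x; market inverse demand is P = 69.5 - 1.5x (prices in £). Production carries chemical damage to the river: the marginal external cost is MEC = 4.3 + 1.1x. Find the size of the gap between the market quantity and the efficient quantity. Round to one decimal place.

4.9 units

Market equilibrium (private): 26.2 + 1.5x = 69.5 - 1.5x → x_m = 14.4333.
Social marginal cost = private MC + MEC = 30.5 + 2.6x.
Set SMC = demand: 30.5 + 2.6x = 69.5 - 1.5x → x* = 9.5122.
Gap = |14.4333 − 9.5122| = 4.9211.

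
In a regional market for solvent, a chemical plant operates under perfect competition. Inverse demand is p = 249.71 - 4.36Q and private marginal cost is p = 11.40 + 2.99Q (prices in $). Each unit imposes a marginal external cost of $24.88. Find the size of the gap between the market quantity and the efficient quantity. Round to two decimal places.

Market equilibrium (private): 11.40 + 2.99Q = 249.71 - 4.36Q → Q_m = 32.4231.
Social marginal cost = private MC + MEC = 36.28 + 2.99Q.
Set SMC = demand: 36.28 + 2.99Q = 249.71 - 4.36Q → Q* = 29.0381.
Gap = |32.4231 − 29.0381| = 3.3850.

3.39 units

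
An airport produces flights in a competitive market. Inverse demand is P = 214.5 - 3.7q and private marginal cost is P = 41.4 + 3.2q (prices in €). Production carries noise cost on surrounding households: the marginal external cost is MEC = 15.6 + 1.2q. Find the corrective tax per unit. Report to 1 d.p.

tax = €38.9 per unit

Social marginal cost = private MC + MEC = 57.0 + 4.4q.
Set SMC = demand: 57.0 + 4.4q = 214.5 - 3.7q → q* = 19.4444.
The Pigouvian tax equals MEC at q*: 15.6 + 1.2×19.4444 = 38.9333.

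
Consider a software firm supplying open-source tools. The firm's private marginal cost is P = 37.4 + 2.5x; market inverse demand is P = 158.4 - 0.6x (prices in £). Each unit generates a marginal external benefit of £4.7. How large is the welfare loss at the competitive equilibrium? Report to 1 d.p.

Market equilibrium (private): 37.4 + 2.5x = 158.4 - 0.6x → x_m = 39.0323.
Social marginal cost = private MC − MEB = 32.7 + 2.5x.
Set SMC = demand: 32.7 + 2.5x = 158.4 - 0.6x → x* = 40.5484.
Height of the DWL triangle at x_m is demand(x_m) − SMC(x_m) = MEB(x_m) = 4.7000.
DWL = ½ × 1.5161 × 4.7000 = 3.5628.

DWL = £3.6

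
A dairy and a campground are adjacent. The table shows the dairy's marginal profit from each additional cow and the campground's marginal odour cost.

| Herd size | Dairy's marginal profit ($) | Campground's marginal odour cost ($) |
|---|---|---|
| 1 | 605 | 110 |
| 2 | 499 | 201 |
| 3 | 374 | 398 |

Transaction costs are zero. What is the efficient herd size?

2

Bargaining reaches the level where marginal profit last exceeds marginal odour cost.
That holds through level 2 (499 ≥ 201) but not at 3 (374 < 398).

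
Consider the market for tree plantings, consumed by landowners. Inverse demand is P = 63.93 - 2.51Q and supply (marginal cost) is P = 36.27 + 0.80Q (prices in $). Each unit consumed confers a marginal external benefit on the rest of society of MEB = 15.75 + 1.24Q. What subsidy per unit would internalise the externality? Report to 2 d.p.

subsidy = $41.75 per unit

Social marginal benefit = demand + MEB = 79.68 - 1.27Q.
Set SMB = MC: 79.68 - 1.27Q = 36.27 + 0.80Q → Q* = 20.9710.
The Pigouvian subsidy equals MEB at Q*: 15.75 + 1.24×20.9710 = 41.7540.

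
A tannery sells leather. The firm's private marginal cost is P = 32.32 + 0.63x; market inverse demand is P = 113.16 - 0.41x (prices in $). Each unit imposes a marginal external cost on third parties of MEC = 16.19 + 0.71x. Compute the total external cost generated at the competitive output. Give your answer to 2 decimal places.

$3403.40

Market equilibrium (private): 32.32 + 0.63x = 113.16 - 0.41x → x_m = 77.7308.
Total external cost = ∫₀^{x_m} (16.19 + 0.71x) dx = 16.19×77.7308 + ½×0.71×77.7308² = 3403.3991.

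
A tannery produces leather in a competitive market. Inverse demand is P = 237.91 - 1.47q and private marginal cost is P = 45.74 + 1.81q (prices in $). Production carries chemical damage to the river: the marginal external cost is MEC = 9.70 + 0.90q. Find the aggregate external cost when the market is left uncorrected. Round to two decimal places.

$2112.98

Market equilibrium (private): 45.74 + 1.81q = 237.91 - 1.47q → q_m = 58.5884.
Total external cost = ∫₀^{q_m} (9.70 + 0.90q) dq = 9.70×58.5884 + ½×0.90×58.5884² = 2112.9778.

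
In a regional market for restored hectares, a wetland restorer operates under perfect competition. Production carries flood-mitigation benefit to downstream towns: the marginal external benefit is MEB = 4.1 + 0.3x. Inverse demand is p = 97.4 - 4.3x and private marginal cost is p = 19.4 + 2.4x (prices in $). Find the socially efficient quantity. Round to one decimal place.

x* = 12.8

Social marginal cost = private MC − MEB = 15.3 + 2.1x.
Set SMC = demand: 15.3 + 2.1x = 97.4 - 4.3x → x* = 12.8281.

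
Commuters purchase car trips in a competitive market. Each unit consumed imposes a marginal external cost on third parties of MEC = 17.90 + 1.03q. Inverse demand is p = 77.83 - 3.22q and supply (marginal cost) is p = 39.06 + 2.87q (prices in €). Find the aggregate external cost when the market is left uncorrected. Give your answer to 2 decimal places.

€134.83

Market equilibrium (private): 39.06 + 2.87q = 77.83 - 3.22q → q_m = 6.3662.
Total external cost = ∫₀^{q_m} (17.90 + 1.03q) dq = 17.90×6.3662 + ½×1.03×6.3662² = 134.8272.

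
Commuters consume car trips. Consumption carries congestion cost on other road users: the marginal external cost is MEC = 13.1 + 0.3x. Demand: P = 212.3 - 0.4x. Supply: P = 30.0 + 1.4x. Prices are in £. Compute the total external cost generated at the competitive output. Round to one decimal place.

£2865.3

Market equilibrium (private): 30.0 + 1.4x = 212.3 - 0.4x → x_m = 101.2778.
Total external cost = ∫₀^{x_m} (13.1 + 0.3x) dx = 13.1×101.2778 + ½×0.3×101.2778² = 2865.3181.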